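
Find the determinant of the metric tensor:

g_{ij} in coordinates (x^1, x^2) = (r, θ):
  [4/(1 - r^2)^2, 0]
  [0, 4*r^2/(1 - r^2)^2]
For a 2×2 metric: det(g) = g_{11}·g_{22} - g_{12}·g_{21}
= (4/(1 - r^2)^2)·(4*r^2/(1 - r^2)^2) - (0)·(0)
= 16*r^2/(1 - r^2)^4 - 0
det(g) = 16*r^2/(1 - r^2)^4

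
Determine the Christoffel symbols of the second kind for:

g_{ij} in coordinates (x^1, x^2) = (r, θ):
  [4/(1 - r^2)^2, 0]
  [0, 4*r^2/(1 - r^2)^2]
Using Γ^k_{ij} = (1/2) g^{km} (∂_i g_{mj} + ∂_j g_{mi} - ∂_m g_{ij}); the metric is diagonal, so only the m = k term contributes.
Non-zero symbols (using the symmetry Γ^k_{ij} = Γ^k_{ji}):
Γ^r_{r r} = (1/2) g^{rr} (∂_r g_{rr} + ∂_r g_{rr} - ∂_r g_{rr}) = (1/2)((1 - r^2)^2/4)((16*r/(1 - r^2)^3) + (16*r/(1 - r^2)^3) - (16*r/(1 - r^2)^3)) = 2*r/(1 - r^2)
Γ^r_{θ θ} = (1/2) g^{rr} (∂_θ g_{rθ} + ∂_θ g_{rθ} - ∂_r g_{θθ}) = (1/2)((1 - r^2)^2/4)((0) + (0) - (-8*(r^3 + r)/(r^2 - 1)^3)) = (r^3 + r)/(r^2 - 1)
Γ^θ_{r θ} = (1/2) g^{θθ} (∂_r g_{θθ} + ∂_θ g_{θr} - ∂_θ g_{rθ}) = (1/2)((1 - r^2)^2/(4*r^2))((-8*(r^3 + r)/(r^2 - 1)^3) + (0) - (0)) = (-r^2 - 1)/(r^3 - r)
All other Christoffel symbols are zero.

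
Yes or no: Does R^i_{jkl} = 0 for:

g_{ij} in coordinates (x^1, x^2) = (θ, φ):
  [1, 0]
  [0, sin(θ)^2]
Non-zero Christoffel symbols:
Γ^θ_{φ φ} = -sin(2*θ)/2
Γ^φ_{θ φ} = 1/tan(θ)
Ricci tensor: R_{θθ} = 1, R_{θφ} = 0, R_{φφ} = sin(θ)^2
The Ricci tensor is non-zero, so the Riemann tensor is non-zero: not flat.
No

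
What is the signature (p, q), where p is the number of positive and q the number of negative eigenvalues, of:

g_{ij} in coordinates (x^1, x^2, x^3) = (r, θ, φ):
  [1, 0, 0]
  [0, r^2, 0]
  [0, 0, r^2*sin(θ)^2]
The metric is diagonal, so its eigenvalues are the diagonal entries: 1, r^2, r^2*sin(θ)^2 (at a generic point, where coordinate-dependent entries are positive).
3 positive, 0 negative.
(3, 0) - Riemannian (positive definite)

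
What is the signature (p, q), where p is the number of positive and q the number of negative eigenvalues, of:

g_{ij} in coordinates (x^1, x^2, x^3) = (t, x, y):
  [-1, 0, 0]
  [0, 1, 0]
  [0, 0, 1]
The metric is diagonal, so its eigenvalues are the diagonal entries: -1, 1, 1 (at a generic point, where coordinate-dependent entries are positive).
2 positive, 1 negative.
(2, 1) - Lorentzian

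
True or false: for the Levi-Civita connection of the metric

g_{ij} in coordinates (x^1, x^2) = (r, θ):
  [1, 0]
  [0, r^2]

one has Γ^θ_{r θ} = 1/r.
Γ^θ_{r θ} = (1/2) g^{θθ} (∂_r g_{θθ} + ∂_θ g_{θr} - ∂_θ g_{rθ}) = (1/2)(1/r^2)((2*r) + (0) - (0)) = 1/r
This equals the proposed value 1/r.
True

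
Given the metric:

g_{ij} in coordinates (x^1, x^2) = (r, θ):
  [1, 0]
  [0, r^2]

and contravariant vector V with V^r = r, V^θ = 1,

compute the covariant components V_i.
V_i = g_{ij} V^j:
V_r = (1)(r) + (0)(1) = r
V_θ = (0)(r) + (r^2)(1) = r^2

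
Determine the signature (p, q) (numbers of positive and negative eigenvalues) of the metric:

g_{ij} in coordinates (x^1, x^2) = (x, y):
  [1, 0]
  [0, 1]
The metric is diagonal, so its eigenvalues are the diagonal entries: 1, 1 (at a generic point, where coordinate-dependent entries are positive).
2 positive, 0 negative.
(2, 0) - Riemannian (positive definite)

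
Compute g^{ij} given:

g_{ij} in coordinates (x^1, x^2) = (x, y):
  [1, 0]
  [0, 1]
The metric is diagonal, so g^{ij} is diagonal with entries 1/g_{ii}: diag(1, 1).
g^{ij}:
  [1, 0]
  [0, 1]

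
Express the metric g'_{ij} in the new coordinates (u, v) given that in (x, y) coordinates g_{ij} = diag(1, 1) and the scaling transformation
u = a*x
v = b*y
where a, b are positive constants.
Invert the transformation: x = u/a, y = v/b
g'_{ij} = (∂x^k/∂x'^i)(∂x^l/∂x'^j) g_{kl}; with g_{kl} = δ_{kl} this is Σ_k (∂x^k/∂x'^i)(∂x^k/∂x'^j).
Jacobian: ∂x/∂u = 1/a, ∂x/∂v = 0, ∂y/∂u = 0, ∂y/∂v = 1/b
g'_{uu} = (1/a)(1/a) + (0)(0) = 1/a^2
g'_{uv} = (1/a)(0) + (0)(1/b) = 0
g'_{vv} = (0)(0) + (1/b)(1/b) = 1/b^2
g'_{ij} = diag(1/a^2, 1/b^2)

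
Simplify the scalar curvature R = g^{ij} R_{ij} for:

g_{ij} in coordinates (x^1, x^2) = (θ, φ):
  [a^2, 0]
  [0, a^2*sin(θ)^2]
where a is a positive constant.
Non-zero Christoffel symbols (Γ^k_{ij} = Γ^k_{ji}):
Γ^θ_{φ φ} = -sin(2*θ)/2
Γ^φ_{θ φ} = 1/tan(θ)
Ricci tensor (R_{ij} = R^k_{ikj}): R_{θθ} = 1, R_{θφ} = 0, R_{φφ} = sin(θ)^2
Inverse metric: g^{θθ} = 1/a^2, g^{φφ} = 1/(a^2*sin(θ)^2)
R = g^{ij} R_{ij} = (1/a^2)(1) + (1/(a^2*sin(θ)^2))(sin(θ)^2) = 2/a^2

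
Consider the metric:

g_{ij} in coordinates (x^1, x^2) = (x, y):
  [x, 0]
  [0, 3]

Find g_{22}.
With x^1 = x, x^2 = y, g_{22} = g_{yy} is the row-2, column-2 entry of the matrix.
g_{22} = 3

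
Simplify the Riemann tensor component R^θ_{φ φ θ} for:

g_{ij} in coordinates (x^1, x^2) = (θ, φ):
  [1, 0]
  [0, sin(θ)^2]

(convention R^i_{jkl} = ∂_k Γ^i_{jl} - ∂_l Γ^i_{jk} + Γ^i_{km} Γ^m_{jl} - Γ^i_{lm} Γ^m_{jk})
Non-zero Christoffel symbols (Γ^k_{ij} = Γ^k_{ji}):
Γ^θ_{φ φ} = -sin(2*θ)/2
Γ^φ_{θ φ} = 1/tan(θ)
R^θ_{φ φ θ} = ∂_φ Γ^θ_{φ θ} - ∂_θ Γ^θ_{φ φ} + Γ^θ_{φ m} Γ^m_{φ θ} - Γ^θ_{θ m} Γ^m_{φ φ}
  = (0) - (-cos(2*θ)) + (-cos(θ)^2) - (0) = -sin(θ)^2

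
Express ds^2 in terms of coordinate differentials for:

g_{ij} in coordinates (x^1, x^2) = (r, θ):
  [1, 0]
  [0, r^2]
ds^2 = g_{ij} dx^i dx^j; only the non-zero components contribute.
ds^2 = dr^2 + r^2 dθ^2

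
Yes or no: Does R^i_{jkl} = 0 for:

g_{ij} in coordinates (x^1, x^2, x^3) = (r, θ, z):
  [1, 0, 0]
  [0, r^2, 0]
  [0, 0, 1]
Non-zero Christoffel symbols:
Γ^r_{θ θ} = -r
Γ^θ_{r θ} = 1/r
Ricci tensor: R_{rr} = 0, R_{rθ} = 0, R_{rz} = 0, R_{θθ} = 0, R_{θz} = 0, R_{zz} = 0
All R_{ij} vanish; in 3 dimensions the Riemann tensor is fully determined by the Ricci tensor, so R^i_{jkl} = 0: the metric is flat (curvilinear coordinates on flat space).
Yes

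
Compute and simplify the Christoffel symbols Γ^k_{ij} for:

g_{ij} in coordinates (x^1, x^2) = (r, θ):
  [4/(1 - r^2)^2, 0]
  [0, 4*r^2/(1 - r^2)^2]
Using Γ^k_{ij} = (1/2) g^{km} (∂_i g_{mj} + ∂_j g_{mi} - ∂_m g_{ij}); the metric is diagonal, so only the m = k term contributes.
Non-zero symbols (using the symmetry Γ^k_{ij} = Γ^k_{ji}):
Γ^r_{r r} = (1/2) g^{rr} (∂_r g_{rr} + ∂_r g_{rr} - ∂_r g_{rr}) = (1/2)((1 - r^2)^2/4)((16*r/(1 - r^2)^3) + (16*r/(1 - r^2)^3) - (16*r/(1 - r^2)^3)) = 2*r/(1 - r^2)
Γ^r_{θ θ} = (1/2) g^{rr} (∂_θ g_{rθ} + ∂_θ g_{rθ} - ∂_r g_{θθ}) = (1/2)((1 - r^2)^2/4)((0) + (0) - (-8*(r^3 + r)/(r^2 - 1)^3)) = (r^3 + r)/(r^2 - 1)
Γ^θ_{r θ} = (1/2) g^{θθ} (∂_r g_{θθ} + ∂_θ g_{θr} - ∂_θ g_{rθ}) = (1/2)((1 - r^2)^2/(4*r^2))((-8*(r^3 + r)/(r^2 - 1)^3) + (0) - (0)) = (-r^2 - 1)/(r^3 - r)
All other Christoffel symbols are zero.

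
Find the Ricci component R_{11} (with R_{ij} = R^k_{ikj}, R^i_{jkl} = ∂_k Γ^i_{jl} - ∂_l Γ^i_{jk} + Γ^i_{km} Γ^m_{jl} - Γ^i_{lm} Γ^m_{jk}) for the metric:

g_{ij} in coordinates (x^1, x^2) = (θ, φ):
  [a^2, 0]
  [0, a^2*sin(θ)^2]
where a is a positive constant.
Non-zero Christoffel symbols (Γ^k_{ij} = Γ^k_{ji}):
Γ^θ_{φ φ} = -sin(2*θ)/2
Γ^φ_{θ φ} = 1/tan(θ)
R^θ_{θ θ θ} = 0 (a repeated index in an antisymmetric pair)
R^φ_{θ φ θ} = ∂_φ Γ^φ_{θ θ} - ∂_θ Γ^φ_{θ φ} + Γ^φ_{φ m} Γ^m_{θ θ} - Γ^φ_{θ m} Γ^m_{θ φ}
  = (0) - (-1/sin(θ)^2) + (0) - (1/tan(θ)^2) = 1
R_{θθ} = R^θ_{θ θ θ} + R^φ_{θ φ θ} = (0) + (1) = 1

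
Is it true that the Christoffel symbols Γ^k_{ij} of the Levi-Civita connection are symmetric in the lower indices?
The Levi-Civita connection is torsion-free, which is exactly Γ^k_{ij} = Γ^k_{ji}.
Yes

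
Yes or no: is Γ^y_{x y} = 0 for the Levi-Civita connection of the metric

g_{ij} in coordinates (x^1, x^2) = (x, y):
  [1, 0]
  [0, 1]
Γ^y_{x y} = (1/2) g^{yy} (∂_x g_{yy} + ∂_y g_{yx} - ∂_y g_{xy}) = (1/2)(1)((0) + (0) - (0)) = 0
This equals the proposed value 0.
Yes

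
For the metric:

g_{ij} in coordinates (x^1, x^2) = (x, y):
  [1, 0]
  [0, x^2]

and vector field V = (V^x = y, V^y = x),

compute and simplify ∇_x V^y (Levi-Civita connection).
Non-zero Christoffel symbols:
Γ^x_{y y} = -x
Γ^y_{x y} = 1/x
∇_x V^y = ∂_x V^y + Γ^y_{x j} V^j
  = (1) + (0)(y) + (1/x)(x)
  = 2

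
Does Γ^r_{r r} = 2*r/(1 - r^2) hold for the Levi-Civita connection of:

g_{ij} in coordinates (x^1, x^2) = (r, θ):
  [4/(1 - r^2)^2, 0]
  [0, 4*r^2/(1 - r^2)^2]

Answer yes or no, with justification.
Γ^r_{r r} = (1/2) g^{rr} (∂_r g_{rr} + ∂_r g_{rr} - ∂_r g_{rr}) = (1/2)((1 - r^2)^2/4)((16*r/(1 - r^2)^3) + (16*r/(1 - r^2)^3) - (16*r/(1 - r^2)^3)) = 2*r/(1 - r^2)
This equals the proposed value 2*r/(1 - r^2).
Yes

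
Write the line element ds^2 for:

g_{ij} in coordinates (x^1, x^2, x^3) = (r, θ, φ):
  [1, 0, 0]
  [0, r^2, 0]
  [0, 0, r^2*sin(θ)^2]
ds^2 = g_{ij} dx^i dx^j; only the non-zero components contribute.
ds^2 = dr^2 + r^2 dθ^2 + r^2*sin(θ)^2 dφ^2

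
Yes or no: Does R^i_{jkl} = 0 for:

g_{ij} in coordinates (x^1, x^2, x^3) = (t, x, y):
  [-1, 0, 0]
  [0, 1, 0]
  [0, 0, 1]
All metric components are constant, so every Christoffel symbol vanishes and R^i_{jkl} = 0.
Yes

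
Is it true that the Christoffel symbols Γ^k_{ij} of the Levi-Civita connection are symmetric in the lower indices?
The Levi-Civita connection is torsion-free, which is exactly Γ^k_{ij} = Γ^k_{ji}.
Yes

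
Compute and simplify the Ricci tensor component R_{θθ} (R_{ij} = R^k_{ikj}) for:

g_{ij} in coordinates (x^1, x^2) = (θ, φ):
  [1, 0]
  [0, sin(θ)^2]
Non-zero Christoffel symbols (Γ^k_{ij} = Γ^k_{ji}):
Γ^θ_{φ φ} = -sin(2*θ)/2
Γ^φ_{θ φ} = 1/tan(θ)
R^θ_{θ θ θ} = 0 (a repeated index in an antisymmetric pair)
R^φ_{θ φ θ} = ∂_φ Γ^φ_{θ θ} - ∂_θ Γ^φ_{θ φ} + Γ^φ_{φ m} Γ^m_{θ θ} - Γ^φ_{θ m} Γ^m_{θ φ}
  = (0) - (-1/sin(θ)^2) + (0) - (1/tan(θ)^2) = 1
R_{θθ} = R^θ_{θ θ θ} + R^φ_{θ φ θ} = (0) + (1) = 1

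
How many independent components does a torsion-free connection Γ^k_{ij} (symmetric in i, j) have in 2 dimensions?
Γ^k_{ij} has n choices for the upper index and n(n+1)/2 independent symmetric lower index pairs.
Total = 2 × 2×3/2 = 2 × 3 = 6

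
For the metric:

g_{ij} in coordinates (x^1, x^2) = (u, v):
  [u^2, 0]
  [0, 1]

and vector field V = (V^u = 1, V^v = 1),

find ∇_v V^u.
Non-zero Christoffel symbols:
Γ^u_{u u} = 1/u
∇_v V^u = ∂_v V^u + Γ^u_{v j} V^j
  = (0) + (0)(1) + (0)(1)
  = 0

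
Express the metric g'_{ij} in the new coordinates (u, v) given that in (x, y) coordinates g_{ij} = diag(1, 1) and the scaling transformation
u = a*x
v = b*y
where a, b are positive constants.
Invert the transformation: x = u/a, y = v/b
g'_{ij} = (∂x^k/∂x'^i)(∂x^l/∂x'^j) g_{kl}; with g_{kl} = δ_{kl} this is Σ_k (∂x^k/∂x'^i)(∂x^k/∂x'^j).
Jacobian: ∂x/∂u = 1/a, ∂x/∂v = 0, ∂y/∂u = 0, ∂y/∂v = 1/b
g'_{uu} = (1/a)(1/a) + (0)(0) = 1/a^2
g'_{uv} = (1/a)(0) + (0)(1/b) = 0
g'_{vv} = (0)(0) + (1/b)(1/b) = 1/b^2
g'_{ij} = diag(1/a^2, 1/b^2)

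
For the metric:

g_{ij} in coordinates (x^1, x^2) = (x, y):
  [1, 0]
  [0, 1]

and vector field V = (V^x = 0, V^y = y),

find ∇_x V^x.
All Christoffel symbols are zero.
∇_x V^x = ∂_x V^x + Γ^x_{x j} V^j
  = (0) + (0)(0) + (0)(y)
  = 0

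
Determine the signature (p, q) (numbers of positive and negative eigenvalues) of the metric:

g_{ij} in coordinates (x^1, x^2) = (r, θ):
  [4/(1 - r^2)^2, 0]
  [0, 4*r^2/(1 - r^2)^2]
The metric is diagonal, so its eigenvalues are the diagonal entries: 4/(1 - r^2)^2, 4*r^2/(1 - r^2)^2 (at a generic point, where coordinate-dependent entries are positive).
2 positive, 0 negative.
(2, 0) - Riemannian (positive definite)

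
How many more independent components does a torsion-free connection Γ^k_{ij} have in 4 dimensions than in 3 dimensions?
Independent components in n dimensions: n × n(n+1)/2 = n^2(n+1)/2.
4D: 4 × 10 = 40
3D: 3 × 6 = 18
Difference = 40 - 18 = 22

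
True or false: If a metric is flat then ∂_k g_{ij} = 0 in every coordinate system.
Flatness means R^i_{jkl} = 0; the components can still vary, e.g. the flat plane in polar coordinates has g_{θθ} = r^2.
False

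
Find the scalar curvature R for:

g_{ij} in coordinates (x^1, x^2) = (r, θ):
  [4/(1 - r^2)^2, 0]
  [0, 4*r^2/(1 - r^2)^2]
Non-zero Christoffel symbols (Γ^k_{ij} = Γ^k_{ji}):
Γ^r_{r r} = 2*r/(1 - r^2)
Γ^r_{θ θ} = (r^3 + r)/(r^2 - 1)
Γ^θ_{r θ} = (-r^2 - 1)/(r^3 - r)
Ricci tensor (R_{ij} = R^k_{ikj}): R_{rr} = -4/(r^2 - 1)^2, R_{rθ} = 0, R_{θθ} = -4*r^2/(r^2 - 1)^2
Inverse metric: g^{rr} = (1 - r^2)^2/4, g^{θθ} = (1 - r^2)^2/(4*r^2)
R = g^{ij} R_{ij} = ((1 - r^2)^2/4)(-4/(r^2 - 1)^2) + ((1 - r^2)^2/(4*r^2))(-4*r^2/(r^2 - 1)^2) = -2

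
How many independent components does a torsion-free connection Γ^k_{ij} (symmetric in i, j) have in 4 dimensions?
Γ^k_{ij} has n choices for the upper index and n(n+1)/2 independent symmetric lower index pairs.
Total = 4 × 4×5/2 = 4 × 10 = 40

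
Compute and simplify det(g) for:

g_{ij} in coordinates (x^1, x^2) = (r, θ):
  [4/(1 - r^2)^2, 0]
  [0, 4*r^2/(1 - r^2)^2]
For a 2×2 metric: det(g) = g_{11}·g_{22} - g_{12}·g_{21}
= (4/(1 - r^2)^2)·(4*r^2/(1 - r^2)^2) - (0)·(0)
= 16*r^2/(1 - r^2)^4 - 0
det(g) = 16*r^2/(1 - r^2)^4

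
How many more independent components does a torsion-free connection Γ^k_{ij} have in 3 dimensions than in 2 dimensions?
Independent components in n dimensions: n × n(n+1)/2 = n^2(n+1)/2.
3D: 3 × 6 = 18
2D: 2 × 3 = 6
Difference = 18 - 6 = 12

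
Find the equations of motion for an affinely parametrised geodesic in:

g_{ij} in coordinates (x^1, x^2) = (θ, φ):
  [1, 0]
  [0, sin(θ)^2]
Geodesic equation: d^2x^k/dλ^2 + Γ^k_{ij} (dx^i/dλ)(dx^j/dλ) = 0.
Non-zero Christoffel symbols:
Γ^θ_{φ φ} = -sin(2*θ)/2
Γ^φ_{θ φ} = 1/tan(θ)
Substituting (the symmetric pair Γ^k_{ij}, Γ^k_{ji} combines into a factor 2):
d^2θ/dλ^2 - (sin(2*θ)/2) (dφ/dλ)^2 = 0
d^2φ/dλ^2 + (2/tan(θ)) (dθ/dλ)(dφ/dλ) = 0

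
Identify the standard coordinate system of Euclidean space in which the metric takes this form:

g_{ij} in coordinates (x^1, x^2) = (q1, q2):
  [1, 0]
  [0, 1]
All components are constant and the metric is the identity, i.e. orthonormal rectilinear coordinates.
Cartesian (2D) coordinates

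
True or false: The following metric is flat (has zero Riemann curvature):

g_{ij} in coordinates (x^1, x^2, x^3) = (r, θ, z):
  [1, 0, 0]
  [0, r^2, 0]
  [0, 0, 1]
Non-zero Christoffel symbols:
Γ^r_{θ θ} = -r
Γ^θ_{r θ} = 1/r
Ricci tensor: R_{rr} = 0, R_{rθ} = 0, R_{rz} = 0, R_{θθ} = 0, R_{θz} = 0, R_{zz} = 0
All R_{ij} vanish; in 3 dimensions the Riemann tensor is fully determined by the Ricci tensor, so R^i_{jkl} = 0: the metric is flat (curvilinear coordinates on flat space).
True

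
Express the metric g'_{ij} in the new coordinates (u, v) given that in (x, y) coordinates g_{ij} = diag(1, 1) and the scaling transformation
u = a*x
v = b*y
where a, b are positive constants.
Invert the transformation: x = u/a, y = v/b
g'_{ij} = (∂x^k/∂x'^i)(∂x^l/∂x'^j) g_{kl}; with g_{kl} = δ_{kl} this is Σ_k (∂x^k/∂x'^i)(∂x^k/∂x'^j).
Jacobian: ∂x/∂u = 1/a, ∂x/∂v = 0, ∂y/∂u = 0, ∂y/∂v = 1/b
g'_{uu} = (1/a)(1/a) + (0)(0) = 1/a^2
g'_{uv} = (1/a)(0) + (0)(1/b) = 0
g'_{vv} = (0)(0) + (1/b)(1/b) = 1/b^2
g'_{ij} = diag(1/a^2, 1/b^2)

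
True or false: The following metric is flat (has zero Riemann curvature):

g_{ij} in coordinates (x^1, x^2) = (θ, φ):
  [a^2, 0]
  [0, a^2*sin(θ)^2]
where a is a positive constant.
Non-zero Christoffel symbols:
Γ^θ_{φ φ} = -sin(2*θ)/2
Γ^φ_{θ φ} = 1/tan(θ)
Ricci tensor: R_{θθ} = 1, R_{θφ} = 0, R_{φφ} = sin(θ)^2
The Ricci tensor is non-zero, so the Riemann tensor is non-zero: not flat.
False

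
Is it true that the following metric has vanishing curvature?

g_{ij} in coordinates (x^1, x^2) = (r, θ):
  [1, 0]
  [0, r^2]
Non-zero Christoffel symbols:
Γ^r_{θ θ} = -r
Γ^θ_{r θ} = 1/r
Ricci tensor: R_{rr} = 0, R_{rθ} = 0, R_{θθ} = 0
All R_{ij} vanish; in 2 dimensions the Riemann tensor is fully determined by the Ricci tensor, so R^i_{jkl} = 0: the metric is flat (curvilinear coordinates on flat space).
Yes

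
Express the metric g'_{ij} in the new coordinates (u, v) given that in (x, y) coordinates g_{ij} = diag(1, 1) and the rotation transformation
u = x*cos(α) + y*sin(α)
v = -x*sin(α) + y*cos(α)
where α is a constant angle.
Invert the transformation: x = u*cos(α) - v*sin(α), y = u*sin(α) + v*cos(α)
g'_{ij} = (∂x^k/∂x'^i)(∂x^l/∂x'^j) g_{kl}; with g_{kl} = δ_{kl} this is Σ_k (∂x^k/∂x'^i)(∂x^k/∂x'^j).
Jacobian: ∂x/∂u = cos(α), ∂x/∂v = -sin(α), ∂y/∂u = sin(α), ∂y/∂v = cos(α)
g'_{uu} = (cos(α))(cos(α)) + (sin(α))(sin(α)) = 1
g'_{uv} = (cos(α))(-sin(α)) + (sin(α))(cos(α)) = 0
g'_{vv} = (-sin(α))(-sin(α)) + (cos(α))(cos(α)) = 1
g'_{ij} = diag(1, 1)
The Euclidean metric is invariant under rotations.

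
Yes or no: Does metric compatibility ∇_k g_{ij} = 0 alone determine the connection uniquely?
One also needs vanishing torsion; metric compatibility plus torsion-freeness singles out the Levi-Civita connection.
No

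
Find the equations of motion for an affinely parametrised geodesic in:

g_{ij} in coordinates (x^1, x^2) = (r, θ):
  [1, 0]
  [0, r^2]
Geodesic equation: d^2x^k/dλ^2 + Γ^k_{ij} (dx^i/dλ)(dx^j/dλ) = 0.
Non-zero Christoffel symbols:
Γ^r_{θ θ} = -r
Γ^θ_{r θ} = 1/r
Substituting (the symmetric pair Γ^k_{ij}, Γ^k_{ji} combines into a factor 2):
d^2r/dλ^2 - r (dθ/dλ)^2 = 0
d^2θ/dλ^2 + (2/r) (dr/dλ)(dθ/dλ) = 0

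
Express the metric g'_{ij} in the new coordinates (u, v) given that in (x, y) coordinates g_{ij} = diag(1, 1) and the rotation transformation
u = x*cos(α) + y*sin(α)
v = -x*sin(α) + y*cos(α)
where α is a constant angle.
Invert the transformation: x = u*cos(α) - v*sin(α), y = u*sin(α) + v*cos(α)
g'_{ij} = (∂x^k/∂x'^i)(∂x^l/∂x'^j) g_{kl}; with g_{kl} = δ_{kl} this is Σ_k (∂x^k/∂x'^i)(∂x^k/∂x'^j).
Jacobian: ∂x/∂u = cos(α), ∂x/∂v = -sin(α), ∂y/∂u = sin(α), ∂y/∂v = cos(α)
g'_{uu} = (cos(α))(cos(α)) + (sin(α))(sin(α)) = 1
g'_{uv} = (cos(α))(-sin(α)) + (sin(α))(cos(α)) = 0
g'_{vv} = (-sin(α))(-sin(α)) + (cos(α))(cos(α)) = 1
g'_{ij} = diag(1, 1)
The Euclidean metric is invariant under rotations.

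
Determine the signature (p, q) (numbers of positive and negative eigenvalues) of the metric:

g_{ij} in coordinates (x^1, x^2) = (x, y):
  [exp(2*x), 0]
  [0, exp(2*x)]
The metric is diagonal, so its eigenvalues are the diagonal entries: exp(2*x), exp(2*x) (at a generic point, where coordinate-dependent entries are positive).
2 positive, 0 negative.
(2, 0) - Riemannian (positive definite)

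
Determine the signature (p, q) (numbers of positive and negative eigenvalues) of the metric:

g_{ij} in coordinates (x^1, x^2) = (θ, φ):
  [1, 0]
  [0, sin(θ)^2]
The metric is diagonal, so its eigenvalues are the diagonal entries: 1, sin(θ)^2 (at a generic point, where coordinate-dependent entries are positive).
2 positive, 0 negative.
(2, 0) - Riemannian (positive definite)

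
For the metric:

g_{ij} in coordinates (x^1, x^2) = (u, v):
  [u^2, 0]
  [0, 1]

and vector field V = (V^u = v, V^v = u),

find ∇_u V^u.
Non-zero Christoffel symbols:
Γ^u_{u u} = 1/u
∇_u V^u = ∂_u V^u + Γ^u_{u j} V^j
  = (0) + (1/u)(v) + (0)(u)
  = v/u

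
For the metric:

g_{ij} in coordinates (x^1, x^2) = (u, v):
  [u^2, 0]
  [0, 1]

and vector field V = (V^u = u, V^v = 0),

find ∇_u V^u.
Non-zero Christoffel symbols:
Γ^u_{u u} = 1/u
∇_u V^u = ∂_u V^u + Γ^u_{u j} V^j
  = (1) + (1/u)(u) + (0)(0)
  = 2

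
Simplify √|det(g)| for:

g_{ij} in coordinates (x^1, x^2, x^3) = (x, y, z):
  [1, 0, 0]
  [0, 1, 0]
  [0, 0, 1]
det(g) = 1
√|det(g)| = 1
Volume element: dV = 1 dx dy dz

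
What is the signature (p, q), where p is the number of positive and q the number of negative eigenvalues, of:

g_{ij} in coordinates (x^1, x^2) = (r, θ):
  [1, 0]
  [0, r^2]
The metric is diagonal, so its eigenvalues are the diagonal entries: 1, r^2 (at a generic point, where coordinate-dependent entries are positive).
2 positive, 0 negative.
(2, 0) - Riemannian (positive definite)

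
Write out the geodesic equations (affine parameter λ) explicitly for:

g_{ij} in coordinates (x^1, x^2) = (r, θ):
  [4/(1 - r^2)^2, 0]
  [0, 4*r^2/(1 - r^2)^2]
Geodesic equation: d^2x^k/dλ^2 + Γ^k_{ij} (dx^i/dλ)(dx^j/dλ) = 0.
Non-zero Christoffel symbols:
Γ^r_{r r} = 2*r/(1 - r^2)
Γ^r_{θ θ} = (r^3 + r)/(r^2 - 1)
Γ^θ_{r θ} = (-r^2 - 1)/(r^3 - r)
Substituting (the symmetric pair Γ^k_{ij}, Γ^k_{ji} combines into a factor 2):
d^2r/dλ^2 + (2*r/(1 - r^2)) (dr/dλ)^2 + ((r^3 + r)/(r^2 - 1)) (dθ/dλ)^2 = 0
d^2θ/dλ^2 + ((-2*r^2 - 2)/(r^3 - r)) (dr/dλ)(dθ/dλ) = 0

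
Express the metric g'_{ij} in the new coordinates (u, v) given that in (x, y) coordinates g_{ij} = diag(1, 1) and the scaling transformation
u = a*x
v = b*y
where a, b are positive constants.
Invert the transformation: x = u/a, y = v/b
g'_{ij} = (∂x^k/∂x'^i)(∂x^l/∂x'^j) g_{kl}; with g_{kl} = δ_{kl} this is Σ_k (∂x^k/∂x'^i)(∂x^k/∂x'^j).
Jacobian: ∂x/∂u = 1/a, ∂x/∂v = 0, ∂y/∂u = 0, ∂y/∂v = 1/b
g'_{uu} = (1/a)(1/a) + (0)(0) = 1/a^2
g'_{uv} = (1/a)(0) + (0)(1/b) = 0
g'_{vv} = (0)(0) + (1/b)(1/b) = 1/b^2
g'_{ij} = diag(1/a^2, 1/b^2)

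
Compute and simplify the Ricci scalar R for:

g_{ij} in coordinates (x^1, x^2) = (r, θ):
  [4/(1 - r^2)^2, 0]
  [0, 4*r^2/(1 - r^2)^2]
Non-zero Christoffel symbols (Γ^k_{ij} = Γ^k_{ji}):
Γ^r_{r r} = 2*r/(1 - r^2)
Γ^r_{θ θ} = (r^3 + r)/(r^2 - 1)
Γ^θ_{r θ} = (-r^2 - 1)/(r^3 - r)
Ricci tensor (R_{ij} = R^k_{ikj}): R_{rr} = -4/(r^2 - 1)^2, R_{rθ} = 0, R_{θθ} = -4*r^2/(r^2 - 1)^2
Inverse metric: g^{rr} = (1 - r^2)^2/4, g^{θθ} = (1 - r^2)^2/(4*r^2)
R = g^{ij} R_{ij} = ((1 - r^2)^2/4)(-4/(r^2 - 1)^2) + ((1 - r^2)^2/(4*r^2))(-4*r^2/(r^2 - 1)^2) = -2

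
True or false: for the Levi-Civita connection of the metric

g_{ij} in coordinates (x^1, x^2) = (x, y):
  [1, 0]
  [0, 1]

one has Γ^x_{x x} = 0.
Γ^x_{x x} = (1/2) g^{xx} (∂_x g_{xx} + ∂_x g_{xx} - ∂_x g_{xx}) = (1/2)(1)((0) + (0) - (0)) = 0
This equals the proposed value 0.
True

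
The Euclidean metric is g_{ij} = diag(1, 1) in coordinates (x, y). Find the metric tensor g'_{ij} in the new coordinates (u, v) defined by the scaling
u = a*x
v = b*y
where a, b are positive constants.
Invert the transformation: x = u/a, y = v/b
g'_{ij} = (∂x^k/∂x'^i)(∂x^l/∂x'^j) g_{kl}; with g_{kl} = δ_{kl} this is Σ_k (∂x^k/∂x'^i)(∂x^k/∂x'^j).
Jacobian: ∂x/∂u = 1/a, ∂x/∂v = 0, ∂y/∂u = 0, ∂y/∂v = 1/b
g'_{uu} = (1/a)(1/a) + (0)(0) = 1/a^2
g'_{uv} = (1/a)(0) + (0)(1/b) = 0
g'_{vv} = (0)(0) + (1/b)(1/b) = 1/b^2
g'_{ij} = diag(1/a^2, 1/b^2)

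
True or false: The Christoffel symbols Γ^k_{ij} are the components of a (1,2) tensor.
Under a change of coordinates Γ picks up an inhomogeneous term ∂²x/∂x'∂x'; e.g. Γ = 0 in Cartesian coordinates but Γ^r_{θθ} = -r in polar coordinates on the same flat plane.
False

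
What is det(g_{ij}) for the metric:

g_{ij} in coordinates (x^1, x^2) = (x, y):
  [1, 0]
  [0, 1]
For a 2×2 metric: det(g) = g_{11}·g_{22} - g_{12}·g_{21}
= (1)·(1) - (0)·(0)
= 1 - 0
det(g) = 1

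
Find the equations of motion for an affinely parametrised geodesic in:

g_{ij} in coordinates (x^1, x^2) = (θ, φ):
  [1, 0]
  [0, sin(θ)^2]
Geodesic equation: d^2x^k/dλ^2 + Γ^k_{ij} (dx^i/dλ)(dx^j/dλ) = 0.
Non-zero Christoffel symbols:
Γ^θ_{φ φ} = -sin(2*θ)/2
Γ^φ_{θ φ} = 1/tan(θ)
Substituting (the symmetric pair Γ^k_{ij}, Γ^k_{ji} combines into a factor 2):
d^2θ/dλ^2 - (sin(2*θ)/2) (dφ/dλ)^2 = 0
d^2φ/dλ^2 + (2/tan(θ)) (dθ/dλ)(dφ/dλ) = 0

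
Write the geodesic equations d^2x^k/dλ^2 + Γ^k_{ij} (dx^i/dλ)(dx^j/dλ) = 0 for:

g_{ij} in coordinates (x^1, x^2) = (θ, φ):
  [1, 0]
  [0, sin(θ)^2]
Geodesic equation: d^2x^k/dλ^2 + Γ^k_{ij} (dx^i/dλ)(dx^j/dλ) = 0.
Non-zero Christoffel symbols:
Γ^θ_{φ φ} = -sin(2*θ)/2
Γ^φ_{θ φ} = 1/tan(θ)
Substituting (the symmetric pair Γ^k_{ij}, Γ^k_{ji} combines into a factor 2):
d^2θ/dλ^2 - (sin(2*θ)/2) (dφ/dλ)^2 = 0
d^2φ/dλ^2 + (2/tan(θ)) (dθ/dλ)(dφ/dλ) = 0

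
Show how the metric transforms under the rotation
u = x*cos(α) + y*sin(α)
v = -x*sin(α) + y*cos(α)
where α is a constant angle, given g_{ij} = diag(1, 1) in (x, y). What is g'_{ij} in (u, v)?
Invert the transformation: x = u*cos(α) - v*sin(α), y = u*sin(α) + v*cos(α)
g'_{ij} = (∂x^k/∂x'^i)(∂x^l/∂x'^j) g_{kl}; with g_{kl} = δ_{kl} this is Σ_k (∂x^k/∂x'^i)(∂x^k/∂x'^j).
Jacobian: ∂x/∂u = cos(α), ∂x/∂v = -sin(α), ∂y/∂u = sin(α), ∂y/∂v = cos(α)
g'_{uu} = (cos(α))(cos(α)) + (sin(α))(sin(α)) = 1
g'_{uv} = (cos(α))(-sin(α)) + (sin(α))(cos(α)) = 0
g'_{vv} = (-sin(α))(-sin(α)) + (cos(α))(cos(α)) = 1
g'_{ij} = diag(1, 1)
The Euclidean metric is invariant under rotations.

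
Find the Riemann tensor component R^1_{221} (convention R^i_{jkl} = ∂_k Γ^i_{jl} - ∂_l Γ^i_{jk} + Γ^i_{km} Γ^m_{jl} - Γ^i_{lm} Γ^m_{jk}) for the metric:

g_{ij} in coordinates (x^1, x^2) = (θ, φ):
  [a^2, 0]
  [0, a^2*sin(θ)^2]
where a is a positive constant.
Non-zero Christoffel symbols (Γ^k_{ij} = Γ^k_{ji}):
Γ^θ_{φ φ} = -sin(2*θ)/2
Γ^φ_{θ φ} = 1/tan(θ)
R^θ_{φ φ θ} = ∂_φ Γ^θ_{φ θ} - ∂_θ Γ^θ_{φ φ} + Γ^θ_{φ m} Γ^m_{φ θ} - Γ^θ_{θ m} Γ^m_{φ φ}
  = (0) - (-cos(2*θ)) + (-cos(θ)^2) - (0) = -sin(θ)^2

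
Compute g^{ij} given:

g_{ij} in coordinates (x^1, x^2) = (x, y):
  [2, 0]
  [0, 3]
The metric is diagonal, so g^{ij} is diagonal with entries 1/g_{ii}: diag(1/2, 1/3).
g^{ij}:
  [1/2, 0]
  [0, 1/3]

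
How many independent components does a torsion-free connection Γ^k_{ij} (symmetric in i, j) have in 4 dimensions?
Γ^k_{ij} has n choices for the upper index and n(n+1)/2 independent symmetric lower index pairs.
Total = 4 × 4×5/2 = 4 × 10 = 40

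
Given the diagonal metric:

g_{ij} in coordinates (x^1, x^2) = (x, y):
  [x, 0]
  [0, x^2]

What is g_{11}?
With x^1 = x, x^2 = y, g_{11} = g_{xx} is the row-1, column-1 entry of the matrix.
g_{11} = x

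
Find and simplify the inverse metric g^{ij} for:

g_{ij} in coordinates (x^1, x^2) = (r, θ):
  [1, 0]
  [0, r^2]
The metric is diagonal, so g^{ij} is diagonal with entries 1/g_{ii}: diag(1, 1/(r^2)).
g^{ij}:
  [1, 0]
  [0, 1/r^2]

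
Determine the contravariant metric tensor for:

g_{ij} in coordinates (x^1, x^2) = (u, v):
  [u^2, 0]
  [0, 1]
The metric is diagonal, so g^{ij} is diagonal with entries 1/g_{ii}: diag(1/(u^2), 1).
g^{ij}:
  [1/u^2, 0]
  [0, 1]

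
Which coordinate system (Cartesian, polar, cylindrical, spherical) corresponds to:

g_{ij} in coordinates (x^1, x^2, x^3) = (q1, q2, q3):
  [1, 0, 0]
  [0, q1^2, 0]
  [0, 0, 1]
The line element ds^2 = dq1^2 + q1^2 dq2^2 + dq3^2 is dr^2 + r^2 dθ^2 + dz^2 with q1 = r, q2 = θ, q3 = z.
cylindrical coordinates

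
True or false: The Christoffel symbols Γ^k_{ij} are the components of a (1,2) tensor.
Under a change of coordinates Γ picks up an inhomogeneous term ∂²x/∂x'∂x'; e.g. Γ = 0 in Cartesian coordinates but Γ^r_{θθ} = -r in polar coordinates on the same flat plane.
False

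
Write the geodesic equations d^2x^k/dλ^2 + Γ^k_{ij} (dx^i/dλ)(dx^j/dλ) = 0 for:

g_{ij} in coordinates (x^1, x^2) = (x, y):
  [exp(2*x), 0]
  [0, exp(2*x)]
Geodesic equation: d^2x^k/dλ^2 + Γ^k_{ij} (dx^i/dλ)(dx^j/dλ) = 0.
Non-zero Christoffel symbols:
Γ^x_{x x} = 1
Γ^x_{y y} = -1
Γ^y_{x y} = 1
Substituting (the symmetric pair Γ^k_{ij}, Γ^k_{ji} combines into a factor 2):
d^2x/dλ^2 + (dx/dλ)^2 - (dy/dλ)^2 = 0
d^2y/dλ^2 + 2 (dx/dλ)(dy/dλ) = 0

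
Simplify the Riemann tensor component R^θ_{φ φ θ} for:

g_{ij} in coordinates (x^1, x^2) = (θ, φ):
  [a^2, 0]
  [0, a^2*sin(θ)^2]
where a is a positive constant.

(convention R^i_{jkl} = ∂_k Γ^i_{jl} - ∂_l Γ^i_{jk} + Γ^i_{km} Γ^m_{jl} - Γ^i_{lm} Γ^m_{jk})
Non-zero Christoffel symbols (Γ^k_{ij} = Γ^k_{ji}):
Γ^θ_{φ φ} = -sin(2*θ)/2
Γ^φ_{θ φ} = 1/tan(θ)
R^θ_{φ φ θ} = ∂_φ Γ^θ_{φ θ} - ∂_θ Γ^θ_{φ φ} + Γ^θ_{φ m} Γ^m_{φ θ} - Γ^θ_{θ m} Γ^m_{φ φ}
  = (0) - (-cos(2*θ)) + (-cos(θ)^2) - (0) = -sin(θ)^2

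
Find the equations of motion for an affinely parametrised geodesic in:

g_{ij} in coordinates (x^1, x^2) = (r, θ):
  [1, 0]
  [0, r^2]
Geodesic equation: d^2x^k/dλ^2 + Γ^k_{ij} (dx^i/dλ)(dx^j/dλ) = 0.
Non-zero Christoffel symbols:
Γ^r_{θ θ} = -r
Γ^θ_{r θ} = 1/r
Substituting (the symmetric pair Γ^k_{ij}, Γ^k_{ji} combines into a factor 2):
d^2r/dλ^2 - r (dθ/dλ)^2 = 0
d^2θ/dλ^2 + (2/r) (dr/dλ)(dθ/dλ) = 0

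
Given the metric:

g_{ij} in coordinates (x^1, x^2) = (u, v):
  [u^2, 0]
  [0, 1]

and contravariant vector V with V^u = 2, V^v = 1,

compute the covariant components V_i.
V_i = g_{ij} V^j:
V_u = (u^2)(2) + (0)(1) = 2*u^2
V_v = (0)(2) + (1)(1) = 1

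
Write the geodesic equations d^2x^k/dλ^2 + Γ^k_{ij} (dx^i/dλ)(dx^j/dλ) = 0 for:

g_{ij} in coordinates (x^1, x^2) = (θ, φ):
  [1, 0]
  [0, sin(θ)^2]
Geodesic equation: d^2x^k/dλ^2 + Γ^k_{ij} (dx^i/dλ)(dx^j/dλ) = 0.
Non-zero Christoffel symbols:
Γ^θ_{φ φ} = -sin(2*θ)/2
Γ^φ_{θ φ} = 1/tan(θ)
Substituting (the symmetric pair Γ^k_{ij}, Γ^k_{ji} combines into a factor 2):
d^2θ/dλ^2 - (sin(2*θ)/2) (dφ/dλ)^2 = 0
d^2φ/dλ^2 + (2/tan(θ)) (dθ/dλ)(dφ/dλ) = 0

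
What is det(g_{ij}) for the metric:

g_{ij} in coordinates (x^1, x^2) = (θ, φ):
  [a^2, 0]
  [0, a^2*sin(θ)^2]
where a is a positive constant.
For a 2×2 metric: det(g) = g_{11}·g_{22} - g_{12}·g_{21}
= (a^2)·(a^2*sin(θ)^2) - (0)·(0)
= a^4*sin(θ)^2 - 0
det(g) = a^4*sin(θ)^2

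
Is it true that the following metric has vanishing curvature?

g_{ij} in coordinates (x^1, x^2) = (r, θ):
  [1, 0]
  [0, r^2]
Non-zero Christoffel symbols:
Γ^r_{θ θ} = -r
Γ^θ_{r θ} = 1/r
Ricci tensor: R_{rr} = 0, R_{rθ} = 0, R_{θθ} = 0
All R_{ij} vanish; in 2 dimensions the Riemann tensor is fully determined by the Ricci tensor, so R^i_{jkl} = 0: the metric is flat (curvilinear coordinates on flat space).
Yes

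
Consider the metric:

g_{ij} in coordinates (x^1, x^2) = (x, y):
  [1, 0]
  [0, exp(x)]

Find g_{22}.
With x^1 = x, x^2 = y, g_{22} = g_{yy} is the row-2, column-2 entry of the matrix.
g_{22} = exp(x)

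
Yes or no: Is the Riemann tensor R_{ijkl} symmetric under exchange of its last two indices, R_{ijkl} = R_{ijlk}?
It is antisymmetric in the last pair: R_{ijkl} = -R_{ijlk}.
No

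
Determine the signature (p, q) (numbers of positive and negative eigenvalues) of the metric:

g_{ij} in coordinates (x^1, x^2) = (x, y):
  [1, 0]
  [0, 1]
The metric is diagonal, so its eigenvalues are the diagonal entries: 1, 1 (at a generic point, where coordinate-dependent entries are positive).
2 positive, 0 negative.
(2, 0) - Riemannian (positive definite)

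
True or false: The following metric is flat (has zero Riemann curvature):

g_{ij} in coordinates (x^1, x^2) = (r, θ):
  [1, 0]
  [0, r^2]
Non-zero Christoffel symbols:
Γ^r_{θ θ} = -r
Γ^θ_{r θ} = 1/r
Ricci tensor: R_{rr} = 0, R_{rθ} = 0, R_{θθ} = 0
All R_{ij} vanish; in 2 dimensions the Riemann tensor is fully determined by the Ricci tensor, so R^i_{jkl} = 0: the metric is flat (curvilinear coordinates on flat space).
True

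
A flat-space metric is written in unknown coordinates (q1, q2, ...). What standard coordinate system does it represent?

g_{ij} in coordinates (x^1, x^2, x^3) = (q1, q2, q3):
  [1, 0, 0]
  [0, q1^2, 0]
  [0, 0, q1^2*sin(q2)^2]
The line element ds^2 = dq1^2 + q1^2 dq2^2 + q1^2 sin(q2)^2 dq3^2 is dr^2 + r^2 dθ^2 + r^2 sin(θ)^2 dφ^2 with q1 = r, q2 = θ, q3 = φ.
spherical coordinates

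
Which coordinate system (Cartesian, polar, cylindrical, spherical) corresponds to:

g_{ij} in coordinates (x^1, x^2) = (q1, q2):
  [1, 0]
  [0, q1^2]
The line element ds^2 = dq1^2 + q1^2 dq2^2 is dr^2 + r^2 dθ^2 with q1 = r, q2 = θ.
polar coordinates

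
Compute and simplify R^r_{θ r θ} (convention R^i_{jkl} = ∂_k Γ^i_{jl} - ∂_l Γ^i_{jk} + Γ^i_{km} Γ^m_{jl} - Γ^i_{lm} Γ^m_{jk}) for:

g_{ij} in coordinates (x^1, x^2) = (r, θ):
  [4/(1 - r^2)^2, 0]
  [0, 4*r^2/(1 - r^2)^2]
Non-zero Christoffel symbols (Γ^k_{ij} = Γ^k_{ji}):
Γ^r_{r r} = 2*r/(1 - r^2)
Γ^r_{θ θ} = (r^3 + r)/(r^2 - 1)
Γ^θ_{r θ} = (-r^2 - 1)/(r^3 - r)
R^r_{θ r θ} = ∂_r Γ^r_{θ θ} - ∂_θ Γ^r_{θ r} + Γ^r_{r m} Γ^m_{θ θ} - Γ^r_{θ m} Γ^m_{θ r}
  = ((r^4 - 4*r^2 - 1)/(r^2 - 1)^2) - (0) + (-2*r^2*(r^2 + 1)/(r^2 - 1)^2) - (-(r^2 + 1)^2/(r^2 - 1)^2) = -4*r^2/(r^2 - 1)^2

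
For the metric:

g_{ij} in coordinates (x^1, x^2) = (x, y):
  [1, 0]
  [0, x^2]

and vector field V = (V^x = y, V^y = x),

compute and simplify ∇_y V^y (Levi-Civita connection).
Non-zero Christoffel symbols:
Γ^x_{y y} = -x
Γ^y_{x y} = 1/x
∇_y V^y = ∂_y V^y + Γ^y_{y j} V^j
  = (0) + (1/x)(y) + (0)(x)
  = y/x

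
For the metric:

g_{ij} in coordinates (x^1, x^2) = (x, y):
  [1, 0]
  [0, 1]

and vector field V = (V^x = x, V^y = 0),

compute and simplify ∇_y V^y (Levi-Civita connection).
All Christoffel symbols are zero.
∇_y V^y = ∂_y V^y + Γ^y_{y j} V^j
  = (0) + (0)(x) + (0)(0)
  = 0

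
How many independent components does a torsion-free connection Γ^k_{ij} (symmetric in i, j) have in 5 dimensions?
Γ^k_{ij} has n choices for the upper index and n(n+1)/2 independent symmetric lower index pairs.
Total = 5 × 5×6/2 = 5 × 15 = 75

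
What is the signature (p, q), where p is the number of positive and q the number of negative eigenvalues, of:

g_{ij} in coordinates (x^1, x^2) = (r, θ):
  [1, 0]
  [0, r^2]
The metric is diagonal, so its eigenvalues are the diagonal entries: 1, r^2 (at a generic point, where coordinate-dependent entries are positive).
2 positive, 0 negative.
(2, 0) - Riemannian (positive definite)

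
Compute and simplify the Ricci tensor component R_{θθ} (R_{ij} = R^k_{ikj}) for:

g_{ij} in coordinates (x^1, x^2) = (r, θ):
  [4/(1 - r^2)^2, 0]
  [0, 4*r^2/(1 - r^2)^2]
Non-zero Christoffel symbols (Γ^k_{ij} = Γ^k_{ji}):
Γ^r_{r r} = 2*r/(1 - r^2)
Γ^r_{θ θ} = (r^3 + r)/(r^2 - 1)
Γ^θ_{r θ} = (-r^2 - 1)/(r^3 - r)
R^r_{θ r θ} = ∂_r Γ^r_{θ θ} - ∂_θ Γ^r_{θ r} + Γ^r_{r m} Γ^m_{θ θ} - Γ^r_{θ m} Γ^m_{θ r}
  = ((r^4 - 4*r^2 - 1)/(r^2 - 1)^2) - (0) + (-2*r^2*(r^2 + 1)/(r^2 - 1)^2) - (-(r^2 + 1)^2/(r^2 - 1)^2) = -4*r^2/(r^2 - 1)^2
R^θ_{θ θ θ} = 0 (a repeated index in an antisymmetric pair)
R_{θθ} = R^r_{θ r θ} + R^θ_{θ θ θ} = (-4*r^2/(r^2 - 1)^2) + (0) = -4*r^2/(r^2 - 1)^2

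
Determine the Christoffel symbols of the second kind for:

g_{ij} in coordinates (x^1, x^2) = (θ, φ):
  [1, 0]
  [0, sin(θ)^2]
Using Γ^k_{ij} = (1/2) g^{km} (∂_i g_{mj} + ∂_j g_{mi} - ∂_m g_{ij}); the metric is diagonal, so only the m = k term contributes.
Non-zero symbols (using the symmetry Γ^k_{ij} = Γ^k_{ji}):
Γ^θ_{φ φ} = (1/2) g^{θθ} (∂_φ g_{θφ} + ∂_φ g_{θφ} - ∂_θ g_{φφ}) = (1/2)(1)((0) + (0) - (sin(2*θ))) = -sin(2*θ)/2
Γ^φ_{θ φ} = (1/2) g^{φφ} (∂_θ g_{φφ} + ∂_φ g_{φθ} - ∂_φ g_{θφ}) = (1/2)(1/sin(θ)^2)((sin(2*θ)) + (0) - (0)) = 1/tan(θ)
All other Christoffel symbols are zero.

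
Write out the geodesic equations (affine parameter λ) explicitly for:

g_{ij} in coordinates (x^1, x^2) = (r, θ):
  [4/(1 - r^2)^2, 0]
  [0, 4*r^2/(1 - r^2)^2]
Geodesic equation: d^2x^k/dλ^2 + Γ^k_{ij} (dx^i/dλ)(dx^j/dλ) = 0.
Non-zero Christoffel symbols:
Γ^r_{r r} = 2*r/(1 - r^2)
Γ^r_{θ θ} = (r^3 + r)/(r^2 - 1)
Γ^θ_{r θ} = (-r^2 - 1)/(r^3 - r)
Substituting (the symmetric pair Γ^k_{ij}, Γ^k_{ji} combines into a factor 2):
d^2r/dλ^2 + (2*r/(1 - r^2)) (dr/dλ)^2 + ((r^3 + r)/(r^2 - 1)) (dθ/dλ)^2 = 0
d^2θ/dλ^2 + ((-2*r^2 - 2)/(r^3 - r)) (dr/dλ)(dθ/dλ) = 0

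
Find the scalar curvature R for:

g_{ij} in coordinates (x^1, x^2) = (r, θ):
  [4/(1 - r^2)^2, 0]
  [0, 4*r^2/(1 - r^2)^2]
Non-zero Christoffel symbols (Γ^k_{ij} = Γ^k_{ji}):
Γ^r_{r r} = 2*r/(1 - r^2)
Γ^r_{θ θ} = (r^3 + r)/(r^2 - 1)
Γ^θ_{r θ} = (-r^2 - 1)/(r^3 - r)
Ricci tensor (R_{ij} = R^k_{ikj}): R_{rr} = -4/(r^2 - 1)^2, R_{rθ} = 0, R_{θθ} = -4*r^2/(r^2 - 1)^2
Inverse metric: g^{rr} = (1 - r^2)^2/4, g^{θθ} = (1 - r^2)^2/(4*r^2)
R = g^{ij} R_{ij} = ((1 - r^2)^2/4)(-4/(r^2 - 1)^2) + ((1 - r^2)^2/(4*r^2))(-4*r^2/(r^2 - 1)^2) = -2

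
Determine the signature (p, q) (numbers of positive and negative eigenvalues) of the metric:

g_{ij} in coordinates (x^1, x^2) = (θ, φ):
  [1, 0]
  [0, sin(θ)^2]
The metric is diagonal, so its eigenvalues are the diagonal entries: 1, sin(θ)^2 (at a generic point, where coordinate-dependent entries are positive).
2 positive, 0 negative.
(2, 0) - Riemannian (positive definite)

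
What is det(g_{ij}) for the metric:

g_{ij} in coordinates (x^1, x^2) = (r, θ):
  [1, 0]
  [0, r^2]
For a 2×2 metric: det(g) = g_{11}·g_{22} - g_{12}·g_{21}
= (1)·(r^2) - (0)·(0)
= r^2 - 0
det(g) = r^2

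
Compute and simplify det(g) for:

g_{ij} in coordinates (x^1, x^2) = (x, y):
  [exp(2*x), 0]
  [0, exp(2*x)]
For a 2×2 metric: det(g) = g_{11}·g_{22} - g_{12}·g_{21}
= (exp(2*x))·(exp(2*x)) - (0)·(0)
= exp(4*x) - 0
det(g) = exp(4*x)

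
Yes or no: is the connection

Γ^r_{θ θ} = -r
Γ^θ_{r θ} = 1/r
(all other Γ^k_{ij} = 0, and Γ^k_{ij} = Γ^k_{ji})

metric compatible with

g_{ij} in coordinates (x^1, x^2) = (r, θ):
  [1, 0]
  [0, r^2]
Using ∇_k g_{ij} = ∂_k g_{ij} - Γ^m_{ki} g_{mj} - Γ^m_{kj} g_{im}:
e.g. ∇_r g_{θθ} = (2*r) - (r) - (r) = 0
Every component ∇_k g_{ij} vanishes: the connection is metric compatible.
Yes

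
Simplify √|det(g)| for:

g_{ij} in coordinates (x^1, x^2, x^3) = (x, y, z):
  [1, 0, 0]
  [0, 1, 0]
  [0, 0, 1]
det(g) = 1
√|det(g)| = 1
Volume element: dV = 1 dx dy dz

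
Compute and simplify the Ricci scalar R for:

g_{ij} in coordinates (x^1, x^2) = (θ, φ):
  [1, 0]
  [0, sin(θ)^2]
Non-zero Christoffel symbols (Γ^k_{ij} = Γ^k_{ji}):
Γ^θ_{φ φ} = -sin(2*θ)/2
Γ^φ_{θ φ} = 1/tan(θ)
Ricci tensor (R_{ij} = R^k_{ikj}): R_{θθ} = 1, R_{θφ} = 0, R_{φφ} = sin(θ)^2
Inverse metric: g^{θθ} = 1, g^{φφ} = 1/sin(θ)^2
R = g^{ij} R_{ij} = (1)(1) + (1/sin(θ)^2)(sin(θ)^2) = 2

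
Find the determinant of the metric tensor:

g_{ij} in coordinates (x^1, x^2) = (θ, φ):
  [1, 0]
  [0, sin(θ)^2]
For a 2×2 metric: det(g) = g_{11}·g_{22} - g_{12}·g_{21}
= (1)·(sin(θ)^2) - (0)·(0)
= sin(θ)^2 - 0
det(g) = sin(θ)^2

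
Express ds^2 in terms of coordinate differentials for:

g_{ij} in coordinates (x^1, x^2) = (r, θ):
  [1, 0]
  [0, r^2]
ds^2 = g_{ij} dx^i dx^j; only the non-zero components contribute.
ds^2 = dr^2 + r^2 dθ^2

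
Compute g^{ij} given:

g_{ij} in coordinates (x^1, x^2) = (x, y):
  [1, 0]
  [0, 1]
The metric is diagonal, so g^{ij} is diagonal with entries 1/g_{ii}: diag(1, 1).
g^{ij}:
  [1, 0]
  [0, 1]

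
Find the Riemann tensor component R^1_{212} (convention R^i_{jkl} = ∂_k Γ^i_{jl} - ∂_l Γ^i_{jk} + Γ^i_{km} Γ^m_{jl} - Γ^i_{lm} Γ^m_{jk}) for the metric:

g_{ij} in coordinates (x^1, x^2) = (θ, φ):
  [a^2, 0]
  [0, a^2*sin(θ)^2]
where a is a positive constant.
Non-zero Christoffel symbols (Γ^k_{ij} = Γ^k_{ji}):
Γ^θ_{φ φ} = -sin(2*θ)/2
Γ^φ_{θ φ} = 1/tan(θ)
R^θ_{φ θ φ} = ∂_θ Γ^θ_{φ φ} - ∂_φ Γ^θ_{φ θ} + Γ^θ_{θ m} Γ^m_{φ φ} - Γ^θ_{φ m} Γ^m_{φ θ}
  = (-cos(2*θ)) - (0) + (0) - (-cos(θ)^2) = sin(θ)^2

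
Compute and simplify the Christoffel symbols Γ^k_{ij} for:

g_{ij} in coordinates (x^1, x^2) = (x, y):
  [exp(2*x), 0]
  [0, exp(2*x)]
Using Γ^k_{ij} = (1/2) g^{km} (∂_i g_{mj} + ∂_j g_{mi} - ∂_m g_{ij}); the metric is diagonal, so only the m = k term contributes.
Non-zero symbols (using the symmetry Γ^k_{ij} = Γ^k_{ji}):
Γ^x_{x x} = (1/2) g^{xx} (∂_x g_{xx} + ∂_x g_{xx} - ∂_x g_{xx}) = (1/2)(exp(-2*x))((2*exp(2*x)) + (2*exp(2*x)) - (2*exp(2*x))) = 1
Γ^x_{y y} = (1/2) g^{xx} (∂_y g_{xy} + ∂_y g_{xy} - ∂_x g_{yy}) = (1/2)(exp(-2*x))((0) + (0) - (2*exp(2*x))) = -1
Γ^y_{x y} = (1/2) g^{yy} (∂_x g_{yy} + ∂_y g_{yx} - ∂_y g_{xy}) = (1/2)(exp(-2*x))((2*exp(2*x)) + (0) - (0)) = 1
All other Christoffel symbols are zero.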